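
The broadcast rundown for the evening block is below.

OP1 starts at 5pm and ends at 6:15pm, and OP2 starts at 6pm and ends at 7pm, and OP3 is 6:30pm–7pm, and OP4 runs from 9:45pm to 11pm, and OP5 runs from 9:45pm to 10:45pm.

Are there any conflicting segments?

Sorted by start: OP1, OP2, OP3, OP4, OP5.
OP2 starts before OP1 ends → OP1 and OP2 overlap.
That's a conflict, so the schedule is not conflict-free.

Yes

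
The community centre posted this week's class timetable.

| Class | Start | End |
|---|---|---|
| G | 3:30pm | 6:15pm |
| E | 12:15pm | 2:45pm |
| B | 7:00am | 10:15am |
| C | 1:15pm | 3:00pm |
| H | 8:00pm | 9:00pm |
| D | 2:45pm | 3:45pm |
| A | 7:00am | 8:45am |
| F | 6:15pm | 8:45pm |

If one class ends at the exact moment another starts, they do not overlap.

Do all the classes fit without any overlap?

Sorted by start: A, B, E, C, D, G, F, H.
B starts before A ends → A and B overlap.
That's a conflict, so the schedule is not conflict-free.

No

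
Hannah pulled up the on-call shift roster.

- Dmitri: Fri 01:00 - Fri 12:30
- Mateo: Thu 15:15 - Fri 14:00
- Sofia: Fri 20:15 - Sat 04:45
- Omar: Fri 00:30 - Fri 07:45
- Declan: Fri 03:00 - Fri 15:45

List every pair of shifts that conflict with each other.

Declan & Dmitri, Declan & Mateo, Declan & Omar, Dmitri & Mateo, Dmitri & Omar, Mateo & Omar

Two intervals overlap when each starts before the other ends.
Sorted by start: Mateo, Omar, Dmitri, Declan, Sofia.
Omar starts before Mateo ends → Mateo and Omar overlap.
Dmitri starts before Mateo ends → Mateo and Dmitri overlap.
Declan starts before Mateo ends → Mateo and Declan overlap.
Sofia starts after Mateo ends.
Dmitri starts before Omar ends → Omar and Dmitri overlap.
Declan starts before Omar ends → Omar and Declan overlap.
Sofia starts after Omar ends.
Declan starts before Dmitri ends → Dmitri and Declan overlap.
Sofia starts after Dmitri ends.
Sofia starts after Declan ends.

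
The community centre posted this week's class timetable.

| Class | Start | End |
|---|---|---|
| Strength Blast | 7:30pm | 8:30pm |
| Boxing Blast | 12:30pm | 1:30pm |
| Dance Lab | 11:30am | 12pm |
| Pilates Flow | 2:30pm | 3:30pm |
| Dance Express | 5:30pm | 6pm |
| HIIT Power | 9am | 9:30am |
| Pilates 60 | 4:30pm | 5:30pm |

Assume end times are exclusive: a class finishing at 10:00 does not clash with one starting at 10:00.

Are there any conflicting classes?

Sorted by start: HIIT Power, Dance Lab, Boxing Blast, Pilates Flow, Pilates 60, Dance Express, Strength Blast.
Dance Lab starts after HIIT Power ends, so nothing later overlaps HIIT Power either.
Boxing Blast starts after Dance Lab ends, so nothing later overlaps Dance Lab either.
Pilates Flow starts after Boxing Blast ends, so nothing later overlaps Boxing Blast either.
Pilates 60 starts after Pilates Flow ends, so nothing later overlaps Pilates Flow either.
Dance Express starts exactly when Pilates 60 ends (back-to-back, no overlap), so nothing later overlaps Pilates 60 either.
Strength Blast starts after Dance Express ends.
Every pair is clear; the schedule has no overlaps.

No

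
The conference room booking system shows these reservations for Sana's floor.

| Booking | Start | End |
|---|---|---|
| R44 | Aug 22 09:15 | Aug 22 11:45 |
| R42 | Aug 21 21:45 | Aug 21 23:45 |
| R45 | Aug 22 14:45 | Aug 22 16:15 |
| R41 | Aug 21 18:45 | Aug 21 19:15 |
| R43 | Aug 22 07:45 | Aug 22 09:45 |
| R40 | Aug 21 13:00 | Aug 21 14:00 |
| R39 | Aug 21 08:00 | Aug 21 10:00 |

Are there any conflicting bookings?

Sorted by start: R39, R40, R41, R42, R43, R44, R45.
R40 starts after R39 ends — done with R39.
R41 starts after R40 ends — done with R40.
R42 starts after R41 ends — done with R41.
R43 starts after R42 ends — done with R42.
R44 starts before R43 ends → R43 and R44 overlap.
That's a conflict, so the schedule is not conflict-free.

Yes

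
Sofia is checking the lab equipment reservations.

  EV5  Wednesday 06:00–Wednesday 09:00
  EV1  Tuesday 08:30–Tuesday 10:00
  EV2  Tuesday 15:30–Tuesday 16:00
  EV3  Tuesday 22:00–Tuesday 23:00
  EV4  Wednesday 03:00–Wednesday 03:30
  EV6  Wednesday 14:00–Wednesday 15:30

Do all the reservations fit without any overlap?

Sorted by start: EV1, EV2, EV3, EV4, EV5, EV6.
EV2 starts after EV1 ends, so nothing later overlaps EV1 either.
EV3 starts after EV2 ends, so nothing later overlaps EV2 either.
EV4 starts after EV3 ends, so nothing later overlaps EV3 either.
EV5 starts after EV4 ends, so nothing later overlaps EV4 either.
EV6 starts after EV5 ends.
Every pair is clear; the schedule has no overlaps.

Yes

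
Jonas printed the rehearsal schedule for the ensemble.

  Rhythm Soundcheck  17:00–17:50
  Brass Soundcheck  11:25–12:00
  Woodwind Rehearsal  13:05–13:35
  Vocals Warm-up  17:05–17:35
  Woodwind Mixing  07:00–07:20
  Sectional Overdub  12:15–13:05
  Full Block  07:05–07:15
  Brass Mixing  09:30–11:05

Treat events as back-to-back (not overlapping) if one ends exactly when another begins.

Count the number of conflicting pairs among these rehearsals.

2

Sorted by start: Woodwind Mixing, Full Block, Brass Mixing, Brass Soundcheck, Sectional Overdub, Woodwind Rehearsal, Rhythm Soundcheck, Vocals Warm-up.
Full Block starts before Woodwind Mixing ends → Woodwind Mixing and Full Block overlap.
Brass Mixing starts after Woodwind Mixing ends; Woodwind Mixing is clear from here.
Brass Mixing starts after Full Block ends; Full Block is clear from here.
Brass Soundcheck starts after Brass Mixing ends; Brass Mixing is clear from here.
Sectional Overdub starts after Brass Soundcheck ends; Brass Soundcheck is clear from here.
Woodwind Rehearsal starts exactly when Sectional Overdub ends (back-to-back, no overlap); Sectional Overdub is clear from here.
Rhythm Soundcheck starts after Woodwind Rehearsal ends; Woodwind Rehearsal is clear from here.
Vocals Warm-up starts before Rhythm Soundcheck ends → Rhythm Soundcheck and Vocals Warm-up overlap.
Overlapping pairs: Full Block & Woodwind Mixing, Rhythm Soundcheck & Vocals Warm-up — 2 in total.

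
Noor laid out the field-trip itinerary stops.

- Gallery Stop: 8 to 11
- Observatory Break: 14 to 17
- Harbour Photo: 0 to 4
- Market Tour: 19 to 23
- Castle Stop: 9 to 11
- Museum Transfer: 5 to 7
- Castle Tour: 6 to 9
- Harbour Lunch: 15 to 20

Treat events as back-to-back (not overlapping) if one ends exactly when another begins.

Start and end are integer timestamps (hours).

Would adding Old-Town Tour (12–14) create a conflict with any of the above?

Harbour Photo: ends 4 at or before Old-Town Tour starts 12 → clear.
Museum Transfer: ends 7 at or before Old-Town Tour starts 12 → clear.
Castle Tour: ends 9 at or before Old-Town Tour starts 12 → clear.
Gallery Stop: ends 11 at or before Old-Town Tour starts 12 → clear.
Castle Stop: ends 11 at or before Old-Town Tour starts 12 → clear.
Observatory Break: starts 14 at or after Old-Town Tour ends 14 → clear.
Harbour Lunch: starts 15 at or after Old-Town Tour ends 14 → clear.
Market Tour: starts 19 at or after Old-Town Tour ends 14 → clear.

No — it doesn't clash with anything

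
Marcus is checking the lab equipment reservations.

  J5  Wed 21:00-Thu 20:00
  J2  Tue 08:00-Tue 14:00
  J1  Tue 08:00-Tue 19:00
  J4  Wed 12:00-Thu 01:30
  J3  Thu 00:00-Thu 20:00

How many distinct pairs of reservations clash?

4

Sorted by start: J1, J2, J4, J5, J3.
J2 starts before J1 ends → J1 and J2 overlap.
J4 starts after J1 ends, so J1 has no further overlaps.
J4 starts after J2 ends, so J2 has no further overlaps.
J5 starts before J4 ends → J4 and J5 overlap.
J3 starts before J4 ends → J4 and J3 overlap.
J3 starts before J5 ends → J5 and J3 overlap.
Overlapping pairs: J1 & J2, J3 & J4, J3 & J5, J4 & J5 — 4 in total.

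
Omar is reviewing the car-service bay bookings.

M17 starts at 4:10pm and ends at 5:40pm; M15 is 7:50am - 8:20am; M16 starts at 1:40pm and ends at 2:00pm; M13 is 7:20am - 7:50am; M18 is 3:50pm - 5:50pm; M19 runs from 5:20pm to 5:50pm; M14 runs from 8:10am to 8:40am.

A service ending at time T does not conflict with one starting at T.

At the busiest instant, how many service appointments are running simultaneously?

Sort all start/end points and keep a running count:
7:20am start M13 → 1
7:50am end M13 → 0
7:50am start M15 → 1
8:10am start M14 → 2
8:20am end M15 → 1
8:40am end M14 → 0
1:40pm start M16 → 1
2:00pm end M16 → 0
3:50pm start M18 → 1
4:10pm start M17 → 2
5:20pm start M19 → 3
5:40pm end M17 → 2
5:50pm end M18 → 1
5:50pm end M19 → 0
Peak is 3, at 5:20pm (M17, M18, M19).

3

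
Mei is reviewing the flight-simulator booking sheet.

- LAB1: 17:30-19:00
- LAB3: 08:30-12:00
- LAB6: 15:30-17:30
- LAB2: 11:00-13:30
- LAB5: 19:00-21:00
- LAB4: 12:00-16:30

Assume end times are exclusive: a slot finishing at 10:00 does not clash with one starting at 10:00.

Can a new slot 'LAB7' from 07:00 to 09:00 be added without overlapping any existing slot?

LAB3: starts 08:30 before LAB7 ends 09:00, and ends 12:00 after LAB7 starts 07:00 → overlap.
LAB2: starts 11:00 at or after LAB7 ends 09:00 → clear.
LAB4: starts 12:00 at or after LAB7 ends 09:00 → clear.
LAB6: starts 15:30 at or after LAB7 ends 09:00 → clear.
LAB1: starts 17:30 at or after LAB7 ends 09:00 → clear.
LAB5: starts 19:00 at or after LAB7 ends 09:00 → clear.
LAB7 overlaps LAB3.

No — it overlaps LAB3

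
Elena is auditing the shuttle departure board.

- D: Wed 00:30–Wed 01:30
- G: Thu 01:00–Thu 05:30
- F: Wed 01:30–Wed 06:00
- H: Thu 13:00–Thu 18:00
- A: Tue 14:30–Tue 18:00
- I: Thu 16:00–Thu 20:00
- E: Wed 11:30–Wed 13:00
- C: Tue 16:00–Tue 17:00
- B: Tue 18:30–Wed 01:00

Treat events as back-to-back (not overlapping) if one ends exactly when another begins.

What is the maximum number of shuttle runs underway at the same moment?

2

Walk through starts and ends in time order (an end at T is processed before a start at T):
Tue 14:30 start A → 1
Tue 16:00 start C → 2
Tue 17:00 end C → 1
Tue 18:00 end A → 0
Tue 18:30 start B → 1
Wed 00:30 start D → 2
Wed 01:00 end B → 1
Wed 01:30 end D → 0
Wed 01:30 start F → 1
Wed 06:00 end F → 0
Wed 11:30 start E → 1
Wed 13:00 end E → 0
Thu 01:00 start G → 1
Thu 05:30 end G → 0
Thu 13:00 start H → 1
Thu 16:00 start I → 2
Thu 18:00 end H → 1
Thu 20:00 end I → 0
Peak is 2, at Tue 16:00 (A, C).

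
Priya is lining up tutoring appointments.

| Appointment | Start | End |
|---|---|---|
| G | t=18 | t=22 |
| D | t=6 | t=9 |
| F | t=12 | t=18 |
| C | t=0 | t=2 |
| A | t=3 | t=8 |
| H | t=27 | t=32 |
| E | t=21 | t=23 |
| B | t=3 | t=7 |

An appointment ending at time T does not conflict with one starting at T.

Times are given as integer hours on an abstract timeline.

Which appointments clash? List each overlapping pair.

Sorted by start: C, A, B, D, F, G, E, H.
A starts after C ends, so nothing later overlaps C either.
B starts before A ends → A and B overlap.
D starts before A ends → A and D overlap.
F starts after A ends, so nothing later overlaps A either.
D starts before B ends → B and D overlap.
F starts after B ends, so nothing later overlaps B either.
F starts after D ends, so nothing later overlaps D either.
G starts exactly when F ends (back-to-back, no overlap), so nothing later overlaps F either.
E starts before G ends → G and E overlap.
H starts after G ends.
H starts after E ends.

A & B, A & D, B & D, E & G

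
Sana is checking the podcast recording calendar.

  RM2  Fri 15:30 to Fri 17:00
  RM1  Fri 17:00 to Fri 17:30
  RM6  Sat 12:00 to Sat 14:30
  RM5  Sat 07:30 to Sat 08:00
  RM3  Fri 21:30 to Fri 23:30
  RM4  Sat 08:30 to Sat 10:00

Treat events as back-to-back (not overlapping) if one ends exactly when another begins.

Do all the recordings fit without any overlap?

Check each pair: they overlap iff neither finishes before the other starts.
Sorted by start: RM2, RM1, RM3, RM5, RM4, RM6.
RM1 starts exactly when RM2 ends (back-to-back, no overlap); RM2 is clear from here.
RM3 starts after RM1 ends; RM1 is clear from here.
RM5 starts after RM3 ends; RM3 is clear from here.
RM4 starts after RM5 ends; RM5 is clear from here.
RM6 starts after RM4 ends.
Every pair is clear; the schedule has no overlaps.

Yes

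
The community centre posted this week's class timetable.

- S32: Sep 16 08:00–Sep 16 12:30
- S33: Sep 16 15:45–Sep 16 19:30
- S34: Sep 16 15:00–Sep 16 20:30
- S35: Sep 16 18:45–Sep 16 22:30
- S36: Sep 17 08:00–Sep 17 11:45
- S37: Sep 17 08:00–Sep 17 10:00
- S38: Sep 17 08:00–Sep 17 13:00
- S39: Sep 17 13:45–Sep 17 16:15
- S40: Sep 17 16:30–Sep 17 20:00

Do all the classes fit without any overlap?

No

Sorted by start: S32, S34, S33, S35, S36, S37, S38, S39, S40.
S34 starts after S32 ends — done with S32.
S33 starts before S34 ends → S34 and S33 overlap.
That's a conflict, so the schedule is not conflict-free.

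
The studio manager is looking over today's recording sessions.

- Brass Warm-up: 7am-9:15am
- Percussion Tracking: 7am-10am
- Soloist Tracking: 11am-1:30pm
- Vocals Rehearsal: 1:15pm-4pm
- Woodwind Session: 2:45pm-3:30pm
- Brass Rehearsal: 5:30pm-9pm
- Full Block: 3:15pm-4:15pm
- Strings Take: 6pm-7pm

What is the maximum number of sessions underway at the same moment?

Sweep the timeline, counting +1 at each start and −1 at each end (ends before starts at a tie):
7am start Brass Warm-up → 1
7am start Percussion Tracking → 2
9:15am end Brass Warm-up → 1
10am end Percussion Tracking → 0
11am start Soloist Tracking → 1
1:15pm start Vocals Rehearsal → 2
1:30pm end Soloist Tracking → 1
2:45pm start Woodwind Session → 2
3:15pm start Full Block → 3
3:30pm end Woodwind Session → 2
4pm end Vocals Rehearsal → 1
4:15pm end Full Block → 0
5:30pm start Brass Rehearsal → 1
6pm start Strings Take → 2
7pm end Strings Take → 1
9pm end Brass Rehearsal → 0
Peak is 3, at 3:15pm (Full Block, Vocals Rehearsal, Woodwind Session).

3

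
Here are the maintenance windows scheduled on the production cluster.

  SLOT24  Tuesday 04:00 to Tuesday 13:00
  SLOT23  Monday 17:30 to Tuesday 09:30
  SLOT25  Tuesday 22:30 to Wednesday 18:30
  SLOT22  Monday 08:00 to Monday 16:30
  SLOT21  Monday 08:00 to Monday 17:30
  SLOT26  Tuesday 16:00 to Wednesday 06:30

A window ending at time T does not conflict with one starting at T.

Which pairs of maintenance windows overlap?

Sorted by start: SLOT21, SLOT22, SLOT23, SLOT24, SLOT26, SLOT25.
SLOT22 starts before SLOT21 ends → SLOT21 and SLOT22 overlap.
SLOT23 starts exactly when SLOT21 ends (back-to-back, no overlap), so nothing later overlaps SLOT21 either.
SLOT23 starts after SLOT22 ends, so nothing later overlaps SLOT22 either.
SLOT24 starts before SLOT23 ends → SLOT23 and SLOT24 overlap.
SLOT26 starts after SLOT23 ends, so nothing later overlaps SLOT23 either.
SLOT26 starts after SLOT24 ends, so nothing later overlaps SLOT24 either.
SLOT25 starts before SLOT26 ends → SLOT26 and SLOT25 overlap.

SLOT21 & SLOT22, SLOT23 & SLOT24, SLOT25 & SLOT26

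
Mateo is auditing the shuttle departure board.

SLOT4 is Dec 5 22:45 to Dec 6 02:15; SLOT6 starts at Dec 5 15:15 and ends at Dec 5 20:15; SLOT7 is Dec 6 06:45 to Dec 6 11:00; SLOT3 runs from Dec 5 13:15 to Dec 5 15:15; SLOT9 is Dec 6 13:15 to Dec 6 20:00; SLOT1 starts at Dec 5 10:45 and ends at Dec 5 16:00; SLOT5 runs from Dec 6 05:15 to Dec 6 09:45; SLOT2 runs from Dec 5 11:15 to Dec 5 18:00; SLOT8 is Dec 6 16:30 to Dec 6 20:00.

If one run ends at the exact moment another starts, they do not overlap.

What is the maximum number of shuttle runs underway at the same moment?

3

Sweep the timeline, counting +1 at each start and −1 at each end (ends before starts at a tie):
Dec 5 10:45 start SLOT1 → 1
Dec 5 11:15 start SLOT2 → 2
Dec 5 13:15 start SLOT3 → 3
Dec 5 15:15 end SLOT3 → 2
Dec 5 15:15 start SLOT6 → 3
Dec 5 16:00 end SLOT1 → 2
Dec 5 18:00 end SLOT2 → 1
Dec 5 20:15 end SLOT6 → 0
Dec 5 22:45 start SLOT4 → 1
Dec 6 02:15 end SLOT4 → 0
Dec 6 05:15 start SLOT5 → 1
Dec 6 06:45 start SLOT7 → 2
Dec 6 09:45 end SLOT5 → 1
Dec 6 11:00 end SLOT7 → 0
Dec 6 13:15 start SLOT9 → 1
Dec 6 16:30 start SLOT8 → 2
Dec 6 20:00 end SLOT8 → 1
Dec 6 20:00 end SLOT9 → 0
Peak is 3, at Dec 5 13:15 (SLOT1, SLOT2, SLOT3).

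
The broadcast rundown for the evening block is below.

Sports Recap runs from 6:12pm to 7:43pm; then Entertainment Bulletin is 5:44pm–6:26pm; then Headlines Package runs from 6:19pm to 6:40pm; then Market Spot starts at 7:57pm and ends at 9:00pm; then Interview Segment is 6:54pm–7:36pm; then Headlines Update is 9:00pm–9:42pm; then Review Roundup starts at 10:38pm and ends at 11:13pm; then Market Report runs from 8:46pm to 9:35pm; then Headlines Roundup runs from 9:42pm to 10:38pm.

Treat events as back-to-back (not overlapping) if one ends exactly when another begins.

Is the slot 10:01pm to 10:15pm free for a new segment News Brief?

Entertainment Bulletin: ends 6:26pm at or before News Brief starts 10:01pm → clear.
Sports Recap: ends 7:43pm at or before News Brief starts 10:01pm → clear.
Headlines Package: ends 6:40pm at or before News Brief starts 10:01pm → clear.
Interview Segment: ends 7:36pm at or before News Brief starts 10:01pm → clear.
Market Spot: ends 9:00pm at or before News Brief starts 10:01pm → clear.
Market Report: ends 9:35pm at or before News Brief starts 10:01pm → clear.
Headlines Update: ends 9:42pm at or before News Brief starts 10:01pm → clear.
Headlines Roundup: starts 9:42pm before News Brief ends 10:15pm, and ends 10:38pm after News Brief starts 10:01pm → overlap.
Review Roundup: starts 10:38pm at or after News Brief ends 10:15pm → clear.
News Brief overlaps Headlines Roundup.

No — it overlaps Headlines Roundup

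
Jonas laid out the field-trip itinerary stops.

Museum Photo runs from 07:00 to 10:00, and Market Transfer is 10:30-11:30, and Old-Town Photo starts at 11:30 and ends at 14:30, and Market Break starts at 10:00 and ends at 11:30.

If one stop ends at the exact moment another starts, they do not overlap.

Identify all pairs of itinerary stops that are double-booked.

Market Break & Market Transfer

Check each pair: they overlap iff neither finishes before the other starts.
Sorted by start: Museum Photo, Market Break, Market Transfer, Old-Town Photo.
Market Break starts exactly when Museum Photo ends (back-to-back, no overlap), so Museum Photo has no further overlaps.
Market Transfer starts before Market Break ends → Market Break and Market Transfer overlap.
Old-Town Photo starts exactly when Market Break ends (back-to-back, no overlap).
Old-Town Photo starts exactly when Market Transfer ends (back-to-back, no overlap).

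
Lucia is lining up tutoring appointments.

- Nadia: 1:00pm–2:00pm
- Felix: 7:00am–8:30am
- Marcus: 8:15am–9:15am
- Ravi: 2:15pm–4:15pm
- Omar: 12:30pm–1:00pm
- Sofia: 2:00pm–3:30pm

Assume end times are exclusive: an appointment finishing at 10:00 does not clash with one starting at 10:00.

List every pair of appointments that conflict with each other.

Sorted by start: Felix, Marcus, Omar, Nadia, Sofia, Ravi.
Marcus starts before Felix ends → Felix and Marcus overlap.
Omar starts after Felix ends, so nothing later overlaps Felix either.
Omar starts after Marcus ends, so nothing later overlaps Marcus either.
Nadia starts exactly when Omar ends (back-to-back, no overlap), so nothing later overlaps Omar either.
Sofia starts exactly when Nadia ends (back-to-back, no overlap), so nothing later overlaps Nadia either.
Ravi starts before Sofia ends → Sofia and Ravi overlap.

Felix & Marcus, Ravi & Sofia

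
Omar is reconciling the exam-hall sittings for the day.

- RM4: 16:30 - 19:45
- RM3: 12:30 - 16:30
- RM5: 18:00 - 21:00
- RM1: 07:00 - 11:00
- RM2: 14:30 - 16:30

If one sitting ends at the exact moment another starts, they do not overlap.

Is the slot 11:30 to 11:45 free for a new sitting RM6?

Yes — the slot is free

RM1: ends 11:00 at or before RM6 starts 11:30 → clear.
RM3: starts 12:30 at or after RM6 ends 11:45 → clear.
RM2: starts 14:30 at or after RM6 ends 11:45 → clear.
RM4: starts 16:30 at or after RM6 ends 11:45 → clear.
RM5: starts 18:00 at or after RM6 ends 11:45 → clear.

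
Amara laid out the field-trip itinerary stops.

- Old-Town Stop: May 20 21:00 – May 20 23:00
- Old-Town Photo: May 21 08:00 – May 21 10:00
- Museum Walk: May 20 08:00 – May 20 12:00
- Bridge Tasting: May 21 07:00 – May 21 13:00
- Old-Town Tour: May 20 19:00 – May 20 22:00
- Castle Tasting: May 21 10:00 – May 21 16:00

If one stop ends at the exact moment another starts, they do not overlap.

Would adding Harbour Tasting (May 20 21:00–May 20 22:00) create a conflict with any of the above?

Yes — it overlaps Old-Town Stop, Old-Town Tour

Museum Walk: ends May 20 12:00 at or before Harbour Tasting starts May 20 21:00 → clear.
Old-Town Tour: starts May 20 19:00 before Harbour Tasting ends May 20 22:00, and ends May 20 22:00 after Harbour Tasting starts May 20 21:00 → overlap.
Old-Town Stop: starts May 20 21:00 before Harbour Tasting ends May 20 22:00, and ends May 20 23:00 after Harbour Tasting starts May 20 21:00 → overlap.
Bridge Tasting: starts May 21 07:00 at or after Harbour Tasting ends May 20 22:00 → clear.
Old-Town Photo: starts May 21 08:00 at or after Harbour Tasting ends May 20 22:00 → clear.
Castle Tasting: starts May 21 10:00 at or after Harbour Tasting ends May 20 22:00 → clear.
Harbour Tasting overlaps Old-Town Tour, Old-Town Stop.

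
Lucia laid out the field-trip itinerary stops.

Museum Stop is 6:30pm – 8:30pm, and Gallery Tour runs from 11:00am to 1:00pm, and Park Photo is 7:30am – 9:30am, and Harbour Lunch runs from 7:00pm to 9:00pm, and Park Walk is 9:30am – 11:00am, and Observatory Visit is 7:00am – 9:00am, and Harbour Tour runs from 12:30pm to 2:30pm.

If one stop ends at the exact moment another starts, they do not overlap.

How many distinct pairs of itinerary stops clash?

Two intervals overlap when each starts before the other ends.
Sorted by start: Observatory Visit, Park Photo, Park Walk, Gallery Tour, Harbour Tour, Museum Stop, Harbour Lunch.
Park Photo starts before Observatory Visit ends → Observatory Visit and Park Photo overlap.
Park Walk starts after Observatory Visit ends — done with Observatory Visit.
Park Walk starts exactly when Park Photo ends (back-to-back, no overlap) — done with Park Photo.
Gallery Tour starts exactly when Park Walk ends (back-to-back, no overlap) — done with Park Walk.
Harbour Tour starts before Gallery Tour ends → Gallery Tour and Harbour Tour overlap.
Museum Stop starts after Gallery Tour ends — done with Gallery Tour.
Museum Stop starts after Harbour Tour ends — done with Harbour Tour.
Harbour Lunch starts before Museum Stop ends → Museum Stop and Harbour Lunch overlap.
Overlapping pairs: Gallery Tour & Harbour Tour, Harbour Lunch & Museum Stop, Observatory Visit & Park Photo — 3 in total.

3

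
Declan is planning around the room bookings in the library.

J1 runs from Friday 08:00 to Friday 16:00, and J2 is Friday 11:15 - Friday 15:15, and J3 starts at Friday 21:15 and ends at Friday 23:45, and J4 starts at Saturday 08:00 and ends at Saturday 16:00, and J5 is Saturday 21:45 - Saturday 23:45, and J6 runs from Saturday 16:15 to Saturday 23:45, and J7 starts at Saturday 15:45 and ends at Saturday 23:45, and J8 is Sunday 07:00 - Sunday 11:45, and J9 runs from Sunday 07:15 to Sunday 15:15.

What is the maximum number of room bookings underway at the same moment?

Sweep the timeline, counting +1 at each start and −1 at each end (ends before starts at a tie):
Friday 08:00 start J1 → 1
Friday 11:15 start J2 → 2
Friday 15:15 end J2 → 1
Friday 16:00 end J1 → 0
Friday 21:15 start J3 → 1
Friday 23:45 end J3 → 0
Saturday 08:00 start J4 → 1
Saturday 15:45 start J7 → 2
Saturday 16:00 end J4 → 1
Saturday 16:15 start J6 → 2
Saturday 21:45 start J5 → 3
Saturday 23:45 end J5 → 2
Saturday 23:45 end J6 → 1
Saturday 23:45 end J7 → 0
Sunday 07:00 start J8 → 1
Sunday 07:15 start J9 → 2
Sunday 11:45 end J8 → 1
Sunday 15:15 end J9 → 0
Peak is 3, at Saturday 21:45 (J5, J6, J7).

3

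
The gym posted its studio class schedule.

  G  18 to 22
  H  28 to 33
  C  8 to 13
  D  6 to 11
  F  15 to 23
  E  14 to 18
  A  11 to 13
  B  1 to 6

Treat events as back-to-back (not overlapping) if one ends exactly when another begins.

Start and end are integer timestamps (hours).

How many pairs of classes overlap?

4

Check each pair: they overlap iff neither finishes before the other starts.
Sorted by start: B, D, C, A, E, F, G, H.
D starts exactly when B ends (back-to-back, no overlap) — done with B.
C starts before D ends → D and C overlap.
A starts exactly when D ends (back-to-back, no overlap) — done with D.
A starts before C ends → C and A overlap.
E starts after C ends — done with C.
E starts after A ends — done with A.
F starts before E ends → E and F overlap.
G starts exactly when E ends (back-to-back, no overlap) — done with E.
G starts before F ends → F and G overlap.
H starts after F ends.
H starts after G ends.
Overlapping pairs: A & C, C & D, E & F, F & G — 4 in total.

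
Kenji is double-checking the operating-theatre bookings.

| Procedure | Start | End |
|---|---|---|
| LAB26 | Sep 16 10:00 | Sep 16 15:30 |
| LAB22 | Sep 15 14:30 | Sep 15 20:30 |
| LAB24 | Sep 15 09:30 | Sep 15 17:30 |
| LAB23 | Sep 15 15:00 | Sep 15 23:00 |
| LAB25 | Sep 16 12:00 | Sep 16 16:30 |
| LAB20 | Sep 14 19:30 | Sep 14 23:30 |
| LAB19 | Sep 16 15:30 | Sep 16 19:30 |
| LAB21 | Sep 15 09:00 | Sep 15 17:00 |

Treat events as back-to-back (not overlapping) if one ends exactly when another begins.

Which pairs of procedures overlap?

LAB19 & LAB25, LAB21 & LAB22, LAB21 & LAB23, LAB21 & LAB24, LAB22 & LAB23, LAB22 & LAB24, LAB23 & LAB24, LAB25 & LAB26

Check each pair: they overlap iff neither finishes before the other starts.
Sorted by start: LAB20, LAB21, LAB24, LAB22, LAB23, LAB26, LAB25, LAB19.
LAB21 starts after LAB20 ends, so nothing later overlaps LAB20 either.
LAB24 starts before LAB21 ends → LAB21 and LAB24 overlap.
LAB22 starts before LAB21 ends → LAB21 and LAB22 overlap.
LAB23 starts before LAB21 ends → LAB21 and LAB23 overlap.
LAB26 starts after LAB21 ends, so nothing later overlaps LAB21 either.
LAB22 starts before LAB24 ends → LAB24 and LAB22 overlap.
LAB23 starts before LAB24 ends → LAB24 and LAB23 overlap.
LAB26 starts after LAB24 ends, so nothing later overlaps LAB24 either.
LAB23 starts before LAB22 ends → LAB22 and LAB23 overlap.
LAB26 starts after LAB22 ends, so nothing later overlaps LAB22 either.
LAB26 starts after LAB23 ends, so nothing later overlaps LAB23 either.
LAB25 starts before LAB26 ends → LAB26 and LAB25 overlap.
LAB19 starts exactly when LAB26 ends (back-to-back, no overlap).
LAB19 starts before LAB25 ends → LAB25 and LAB19 overlap.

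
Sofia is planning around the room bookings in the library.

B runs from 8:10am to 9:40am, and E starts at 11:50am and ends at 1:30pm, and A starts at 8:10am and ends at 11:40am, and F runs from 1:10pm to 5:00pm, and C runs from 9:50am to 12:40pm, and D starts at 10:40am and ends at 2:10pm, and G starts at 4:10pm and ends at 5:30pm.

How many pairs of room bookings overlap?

9

Sorted by start: A, B, C, D, E, F, G.
B starts before A ends → A and B overlap.
C starts before A ends → A and C overlap.
D starts before A ends → A and D overlap.
E starts after A ends, so nothing later overlaps A either.
C starts after B ends, so nothing later overlaps B either.
D starts before C ends → C and D overlap.
E starts before C ends → C and E overlap.
F starts after C ends, so nothing later overlaps C either.
E starts before D ends → D and E overlap.
F starts before D ends → D and F overlap.
G starts after D ends.
F starts before E ends → E and F overlap.
G starts after E ends.
G starts before F ends → F and G overlap.
Overlapping pairs: A & B, A & C, A & D, C & D, C & E, D & E, D & F, E & F, F & G — 9 in total.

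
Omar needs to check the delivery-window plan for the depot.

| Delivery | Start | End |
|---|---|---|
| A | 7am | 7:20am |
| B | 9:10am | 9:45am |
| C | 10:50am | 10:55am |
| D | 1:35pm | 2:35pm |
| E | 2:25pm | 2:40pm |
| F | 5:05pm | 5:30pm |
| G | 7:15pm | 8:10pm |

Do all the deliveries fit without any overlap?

Sorted by start: A, B, C, D, E, F, G.
B starts after A ends; A is clear from here.
C starts after B ends; B is clear from here.
D starts after C ends; C is clear from here.
E starts before D ends → D and E overlap.
That's a conflict, so the schedule is not conflict-free.

No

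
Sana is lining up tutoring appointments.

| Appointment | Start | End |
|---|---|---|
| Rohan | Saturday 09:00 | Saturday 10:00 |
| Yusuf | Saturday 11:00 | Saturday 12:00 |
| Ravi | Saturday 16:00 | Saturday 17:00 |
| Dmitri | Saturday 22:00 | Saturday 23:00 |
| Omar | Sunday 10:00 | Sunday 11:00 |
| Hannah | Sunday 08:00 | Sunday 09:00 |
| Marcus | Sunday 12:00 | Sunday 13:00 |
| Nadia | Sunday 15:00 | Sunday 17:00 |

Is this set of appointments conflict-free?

Yes

Two intervals overlap when each starts before the other ends.
Sorted by start: Rohan, Yusuf, Ravi, Dmitri, Hannah, Omar, Marcus, Nadia.
Yusuf starts after Rohan ends, so nothing later overlaps Rohan either.
Ravi starts after Yusuf ends, so nothing later overlaps Yusuf either.
Dmitri starts after Ravi ends, so nothing later overlaps Ravi either.
Hannah starts after Dmitri ends, so nothing later overlaps Dmitri either.
Omar starts after Hannah ends, so nothing later overlaps Hannah either.
Marcus starts after Omar ends, so nothing later overlaps Omar either.
Nadia starts after Marcus ends.
Every pair is clear; the schedule has no overlaps.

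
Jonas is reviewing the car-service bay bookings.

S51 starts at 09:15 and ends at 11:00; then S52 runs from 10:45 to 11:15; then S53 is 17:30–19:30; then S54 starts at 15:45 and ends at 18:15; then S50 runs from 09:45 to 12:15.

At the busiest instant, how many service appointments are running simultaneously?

3

Sweep the timeline, counting +1 at each start and −1 at each end (ends before starts at a tie):
09:15 start S51 → 1
09:45 start S50 → 2
10:45 start S52 → 3
11:00 end S51 → 2
11:15 end S52 → 1
12:15 end S50 → 0
15:45 start S54 → 1
17:30 start S53 → 2
18:15 end S54 → 1
19:30 end S53 → 0
Peak is 3, at 10:45 (S50, S51, S52).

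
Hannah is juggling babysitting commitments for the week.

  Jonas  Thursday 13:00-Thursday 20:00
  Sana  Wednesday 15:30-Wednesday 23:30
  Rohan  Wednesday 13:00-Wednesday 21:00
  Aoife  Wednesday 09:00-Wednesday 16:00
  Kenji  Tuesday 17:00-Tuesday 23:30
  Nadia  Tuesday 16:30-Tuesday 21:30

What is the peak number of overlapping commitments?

Sweep the timeline, counting +1 at each start and −1 at each end (ends before starts at a tie):
Tuesday 16:30 start Nadia → 1
Tuesday 17:00 start Kenji → 2
Tuesday 21:30 end Nadia → 1
Tuesday 23:30 end Kenji → 0
Wednesday 09:00 start Aoife → 1
Wednesday 13:00 start Rohan → 2
Wednesday 15:30 start Sana → 3
Wednesday 16:00 end Aoife → 2
Wednesday 21:00 end Rohan → 1
Wednesday 23:30 end Sana → 0
Thursday 13:00 start Jonas → 1
Thursday 20:00 end Jonas → 0
Peak is 3, at Wednesday 15:30 (Aoife, Rohan, Sana).

3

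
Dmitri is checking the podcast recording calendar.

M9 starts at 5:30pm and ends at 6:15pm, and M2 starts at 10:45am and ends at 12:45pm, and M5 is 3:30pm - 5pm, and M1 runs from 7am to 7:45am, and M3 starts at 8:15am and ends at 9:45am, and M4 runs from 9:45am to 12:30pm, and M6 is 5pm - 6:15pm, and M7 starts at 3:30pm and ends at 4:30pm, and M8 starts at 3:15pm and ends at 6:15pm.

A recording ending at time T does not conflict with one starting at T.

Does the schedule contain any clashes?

Yes

Check each pair: they overlap iff neither finishes before the other starts.
Sorted by start: M1, M3, M4, M2, M8, M5, M7, M6, M9.
M3 starts after M1 ends, so M1 has no further overlaps.
M4 starts exactly when M3 ends (back-to-back, no overlap), so M3 has no further overlaps.
M2 starts before M4 ends → M4 and M2 overlap.
That's a conflict, so the schedule is not conflict-free.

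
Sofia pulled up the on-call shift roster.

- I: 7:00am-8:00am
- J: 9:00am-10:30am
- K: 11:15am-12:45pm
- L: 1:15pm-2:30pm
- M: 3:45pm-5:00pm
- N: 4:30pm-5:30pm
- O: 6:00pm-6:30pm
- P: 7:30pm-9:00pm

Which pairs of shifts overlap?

M & N

Sorted by start: I, J, K, L, M, N, O, P.
J starts after I ends; I is clear from here.
K starts after J ends; J is clear from here.
L starts after K ends; K is clear from here.
M starts after L ends; L is clear from here.
N starts before M ends → M and N overlap.
O starts after M ends; M is clear from here.
O starts after N ends; N is clear from here.
P starts after O ends.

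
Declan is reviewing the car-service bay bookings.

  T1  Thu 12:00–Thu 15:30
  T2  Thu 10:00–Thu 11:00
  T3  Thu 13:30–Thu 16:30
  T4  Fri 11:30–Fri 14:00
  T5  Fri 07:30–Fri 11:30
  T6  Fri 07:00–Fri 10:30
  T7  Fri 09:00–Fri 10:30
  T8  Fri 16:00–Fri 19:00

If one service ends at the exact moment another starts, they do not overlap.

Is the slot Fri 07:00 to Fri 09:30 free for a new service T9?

T2: ends Thu 11:00 at or before T9 starts Fri 07:00 → clear.
T1: ends Thu 15:30 at or before T9 starts Fri 07:00 → clear.
T3: ends Thu 16:30 at or before T9 starts Fri 07:00 → clear.
T6: starts Fri 07:00 before T9 ends Fri 09:30, and ends Fri 10:30 after T9 starts Fri 07:00 → overlap.
T5: starts Fri 07:30 before T9 ends Fri 09:30, and ends Fri 11:30 after T9 starts Fri 07:00 → overlap.
T7: starts Fri 09:00 before T9 ends Fri 09:30, and ends Fri 10:30 after T9 starts Fri 07:00 → overlap.
T4: starts Fri 11:30 at or after T9 ends Fri 09:30 → clear.
T8: starts Fri 16:00 at or after T9 ends Fri 09:30 → clear.
T9 overlaps T5, T6, T7.

No — it overlaps T5, T6, T7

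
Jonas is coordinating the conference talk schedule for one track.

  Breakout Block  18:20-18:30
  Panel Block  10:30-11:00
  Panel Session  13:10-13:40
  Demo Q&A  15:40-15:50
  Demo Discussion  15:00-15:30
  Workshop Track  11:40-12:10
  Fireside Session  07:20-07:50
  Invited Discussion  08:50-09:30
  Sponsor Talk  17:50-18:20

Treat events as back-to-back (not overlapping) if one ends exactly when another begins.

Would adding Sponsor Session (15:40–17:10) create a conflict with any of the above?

Yes — it overlaps Demo Q&A

Fireside Session: ends 07:50 at or before Sponsor Session starts 15:40 → clear.
Invited Discussion: ends 09:30 at or before Sponsor Session starts 15:40 → clear.
Panel Block: ends 11:00 at or before Sponsor Session starts 15:40 → clear.
Workshop Track: ends 12:10 at or before Sponsor Session starts 15:40 → clear.
Panel Session: ends 13:40 at or before Sponsor Session starts 15:40 → clear.
Demo Discussion: ends 15:30 at or before Sponsor Session starts 15:40 → clear.
Demo Q&A: starts 15:40 before Sponsor Session ends 17:10, and ends 15:50 after Sponsor Session starts 15:40 → overlap.
Sponsor Talk: starts 17:50 at or after Sponsor Session ends 17:10 → clear.
Breakout Block: starts 18:20 at or after Sponsor Session ends 17:10 → clear.
Sponsor Session overlaps Demo Q&A.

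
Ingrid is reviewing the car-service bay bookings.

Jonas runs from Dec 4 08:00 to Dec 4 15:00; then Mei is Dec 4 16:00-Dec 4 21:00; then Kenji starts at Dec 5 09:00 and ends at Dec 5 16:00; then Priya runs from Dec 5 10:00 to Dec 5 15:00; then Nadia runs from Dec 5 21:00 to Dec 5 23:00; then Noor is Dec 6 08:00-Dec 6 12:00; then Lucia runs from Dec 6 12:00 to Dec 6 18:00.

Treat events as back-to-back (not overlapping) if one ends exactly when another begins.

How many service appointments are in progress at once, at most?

2

Walk through starts and ends in time order (an end at T is processed before a start at T):
Dec 4 08:00 start Jonas → 1
Dec 4 15:00 end Jonas → 0
Dec 4 16:00 start Mei → 1
Dec 4 21:00 end Mei → 0
Dec 5 09:00 start Kenji → 1
Dec 5 10:00 start Priya → 2
Dec 5 15:00 end Priya → 1
Dec 5 16:00 end Kenji → 0
Dec 5 21:00 start Nadia → 1
Dec 5 23:00 end Nadia → 0
Dec 6 08:00 start Noor → 1
Dec 6 12:00 end Noor → 0
Dec 6 12:00 start Lucia → 1
Dec 6 18:00 end Lucia → 0
Peak is 2, at Dec 5 10:00 (Kenji, Priya).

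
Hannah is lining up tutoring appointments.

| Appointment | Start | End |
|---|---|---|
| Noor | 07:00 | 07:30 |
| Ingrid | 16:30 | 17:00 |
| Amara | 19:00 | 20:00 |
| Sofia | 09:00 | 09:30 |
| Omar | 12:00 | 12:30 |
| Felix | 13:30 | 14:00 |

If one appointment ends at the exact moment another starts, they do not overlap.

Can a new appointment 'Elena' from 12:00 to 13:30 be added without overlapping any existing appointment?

No — it overlaps Omar

Noor: ends 07:30 at or before Elena starts 12:00 → clear.
Sofia: ends 09:30 at or before Elena starts 12:00 → clear.
Omar: starts 12:00 before Elena ends 13:30, and ends 12:30 after Elena starts 12:00 → overlap.
Felix: starts 13:30 at or after Elena ends 13:30 → clear.
Ingrid: starts 16:30 at or after Elena ends 13:30 → clear.
Amara: starts 19:00 at or after Elena ends 13:30 → clear.
Elena overlaps Omar.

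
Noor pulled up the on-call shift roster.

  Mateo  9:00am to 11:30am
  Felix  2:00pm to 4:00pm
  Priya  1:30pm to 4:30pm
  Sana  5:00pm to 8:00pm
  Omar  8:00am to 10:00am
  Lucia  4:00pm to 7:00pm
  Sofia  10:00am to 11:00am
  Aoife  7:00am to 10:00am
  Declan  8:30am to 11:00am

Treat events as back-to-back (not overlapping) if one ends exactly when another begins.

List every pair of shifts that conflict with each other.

Sorted by start: Aoife, Omar, Declan, Mateo, Sofia, Priya, Felix, Lucia, Sana.
Omar starts before Aoife ends → Aoife and Omar overlap.
Declan starts before Aoife ends → Aoife and Declan overlap.
Mateo starts before Aoife ends → Aoife and Mateo overlap.
Sofia starts exactly when Aoife ends (back-to-back, no overlap) — done with Aoife.
Declan starts before Omar ends → Omar and Declan overlap.
Mateo starts before Omar ends → Omar and Mateo overlap.
Sofia starts exactly when Omar ends (back-to-back, no overlap) — done with Omar.
Mateo starts before Declan ends → Declan and Mateo overlap.
Sofia starts before Declan ends → Declan and Sofia overlap.
Priya starts after Declan ends — done with Declan.
Sofia starts before Mateo ends → Mateo and Sofia overlap.
Priya starts after Mateo ends — done with Mateo.
Priya starts after Sofia ends — done with Sofia.
Felix starts before Priya ends → Priya and Felix overlap.
Lucia starts before Priya ends → Priya and Lucia overlap.
Sana starts after Priya ends.
Lucia starts exactly when Felix ends (back-to-back, no overlap) — done with Felix.
Sana starts before Lucia ends → Lucia and Sana overlap.

Aoife & Declan, Aoife & Mateo, Aoife & Omar, Declan & Mateo, Declan & Omar, Declan & Sofia, Felix & Priya, Lucia & Priya, Lucia & Sana, Mateo & Omar, Mateo & Sofia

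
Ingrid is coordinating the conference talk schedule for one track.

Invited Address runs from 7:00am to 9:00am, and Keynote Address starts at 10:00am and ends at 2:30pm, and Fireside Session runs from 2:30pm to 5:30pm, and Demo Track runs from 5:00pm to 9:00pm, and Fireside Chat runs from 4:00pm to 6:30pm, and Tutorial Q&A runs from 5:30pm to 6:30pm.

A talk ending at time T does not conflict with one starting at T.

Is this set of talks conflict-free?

No

Check each pair: they overlap iff neither finishes before the other starts.
Sorted by start: Invited Address, Keynote Address, Fireside Session, Fireside Chat, Demo Track, Tutorial Q&A.
Keynote Address starts after Invited Address ends, so Invited Address has no further overlaps.
Fireside Session starts exactly when Keynote Address ends (back-to-back, no overlap), so Keynote Address has no further overlaps.
Fireside Chat starts before Fireside Session ends → Fireside Session and Fireside Chat overlap.
That's a conflict, so the schedule is not conflict-free.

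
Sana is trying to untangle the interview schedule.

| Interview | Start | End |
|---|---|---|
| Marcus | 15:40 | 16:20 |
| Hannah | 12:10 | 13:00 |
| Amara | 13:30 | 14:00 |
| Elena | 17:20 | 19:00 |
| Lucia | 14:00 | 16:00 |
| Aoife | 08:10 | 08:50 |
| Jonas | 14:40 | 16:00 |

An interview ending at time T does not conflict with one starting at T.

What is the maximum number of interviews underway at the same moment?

3

Walk through starts and ends in time order (an end at T is processed before a start at T):
08:10 start Aoife → 1
08:50 end Aoife → 0
12:10 start Hannah → 1
13:00 end Hannah → 0
13:30 start Amara → 1
14:00 end Amara → 0
14:00 start Lucia → 1
14:40 start Jonas → 2
15:40 start Marcus → 3
16:00 end Jonas → 2
16:00 end Lucia → 1
16:20 end Marcus → 0
17:20 start Elena → 1
19:00 end Elena → 0
Peak is 3, at 15:40 (Jonas, Lucia, Marcus).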